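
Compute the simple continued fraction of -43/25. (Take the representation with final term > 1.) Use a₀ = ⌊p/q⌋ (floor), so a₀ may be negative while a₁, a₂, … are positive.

-43 = -2×25 + 7
25 = 3×7 + 4
7 = 1×4 + 3
4 = 1×3 + 1
3 = 3×1 + 0  (stop)
So -43/25 = [-2; 3, 1, 1, 3].

[-2; 3, 1, 1, 3]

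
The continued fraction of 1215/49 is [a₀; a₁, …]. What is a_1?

1

1215 = 24·49 + 39   →  a_0 = 24
49 = 1·39 + 10   →  a_1 = 1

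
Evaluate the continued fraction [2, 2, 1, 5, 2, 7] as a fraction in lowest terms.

Fold from the inside: start with 7/1.
  2 + 1/7 = 15/7
  5 + 7/15 = 82/15
  1 + 15/82 = 97/82
  2 + 82/97 = 276/97
  2 + 97/276 = 649/276

649/276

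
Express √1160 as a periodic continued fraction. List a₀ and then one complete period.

a₀ = ⌊√1160⌋ = 34.
With m₀=0, d₀=1 and mₖ₊₁ = dₖaₖ − mₖ, dₖ₊₁ = (n − mₖ₊₁²)/dₖ, aₖ₊₁ = ⌊(a₀+mₖ₊₁)/dₖ₊₁⌋:
  k=1: m=34, d=4, a=17
  k=2: m=34, d=1, a=68
d=1 and a=2a₀=68 at k=2, so the next step gives (m, d) = (34, 4) again — its k=1 value — and the period has length 2.

[34; 17, 68]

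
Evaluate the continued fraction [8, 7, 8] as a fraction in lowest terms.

Using pₖ = aₖpₖ₋₁ + pₖ₋₂ and qₖ = aₖqₖ₋₁ + qₖ₋₂:
  k=0: a=8, p=8, q=1
  k=1: a=7, p=57, q=7
  k=2: a=8, p=464, q=57

464/57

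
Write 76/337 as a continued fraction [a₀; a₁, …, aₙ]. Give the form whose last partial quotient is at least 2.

[0; 4, 2, 3, 3, 3]

76 = 0×337 + 76
337 = 4×76 + 33
76 = 2×33 + 10
33 = 3×10 + 3
10 = 3×3 + 1
3 = 3×1 + 0  (stop)
So 76/337 = [0; 4, 2, 3, 3, 3].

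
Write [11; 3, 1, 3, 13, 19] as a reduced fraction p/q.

Using pₖ = aₖpₖ₋₁ + pₖ₋₂ and qₖ = aₖqₖ₋₁ + qₖ₋₂:
  k=0: a=11, p=11, q=1
  k=1: a=3, p=34, q=3
  k=2: a=1, p=45, q=4
  k=3: a=3, p=169, q=15
  k=4: a=13, p=2242, q=199
  k=5: a=19, p=42767, q=3796

42767/3796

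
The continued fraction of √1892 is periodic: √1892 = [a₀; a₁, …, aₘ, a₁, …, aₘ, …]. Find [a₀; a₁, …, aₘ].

[43; 2, 86]

a₀ = ⌊√1892⌋ = 43.
With m₀=0, d₀=1 and mₖ₊₁ = dₖaₖ − mₖ, dₖ₊₁ = (n − mₖ₊₁²)/dₖ, aₖ₊₁ = ⌊(a₀+mₖ₊₁)/dₖ₊₁⌋:
  k=1: m=43, d=43, a=2
  k=2: m=43, d=1, a=86
d=1 and a=2a₀=86 at k=2, so the next step gives (m, d) = (43, 43) again — its k=1 value — and the period has length 2.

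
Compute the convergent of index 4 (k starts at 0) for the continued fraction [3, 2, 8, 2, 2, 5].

Using pₖ = aₖpₖ₋₁ + pₖ₋₂, qₖ = aₖqₖ₋₁ + qₖ₋₂ (with p₋₁=1, p₋₂=0, q₋₁=0, q₋₂=1):
  k=0: a=3, p=3, q=1
  k=1: a=2, p=7, q=2
  k=2: a=8, p=59, q=17
  k=3: a=2, p=125, q=36
  k=4: a=2, p=309, q=89

309/89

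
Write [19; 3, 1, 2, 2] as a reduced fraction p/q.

501/26

Fold from the inside: start with 2/1.
  2 + 1/2 = 5/2
  1 + 2/5 = 7/5
  3 + 5/7 = 26/7
  19 + 7/26 = 501/26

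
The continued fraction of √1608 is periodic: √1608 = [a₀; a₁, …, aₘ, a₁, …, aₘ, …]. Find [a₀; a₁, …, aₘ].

a₀ = ⌊√1608⌋ = 40.

[40; 10, 80]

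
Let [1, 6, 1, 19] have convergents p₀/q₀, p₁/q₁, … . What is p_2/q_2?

Using pₖ = aₖpₖ₋₁ + pₖ₋₂, qₖ = aₖqₖ₋₁ + qₖ₋₂ (with p₋₁=1, p₋₂=0, q₋₁=0, q₋₂=1):
  k=0: a=1, p=1, q=1
  k=1: a=6, p=7, q=6
  k=2: a=1, p=8, q=7

8/7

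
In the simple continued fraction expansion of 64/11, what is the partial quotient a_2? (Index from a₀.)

64 = 5·11 + 9   →  a_0 = 5
11 = 1·9 + 2   →  a_1 = 1
9 = 4·2 + 1   →  a_2 = 4

4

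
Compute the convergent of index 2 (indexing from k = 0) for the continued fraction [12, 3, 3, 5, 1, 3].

Using pₖ = aₖpₖ₋₁ + pₖ₋₂, qₖ = aₖqₖ₋₁ + qₖ₋₂ (with p₋₁=1, p₋₂=0, q₋₁=0, q₋₂=1):
  k=0: a=12, p=12, q=1
  k=1: a=3, p=37, q=3
  k=2: a=3, p=123, q=10

123/10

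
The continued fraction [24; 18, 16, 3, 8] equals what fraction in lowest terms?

Using pₖ = aₖpₖ₋₁ + pₖ₋₂ and qₖ = aₖqₖ₋₁ + qₖ₋₂:
  k=0: a=24, p=24, q=1
  k=1: a=18, p=433, q=18
  k=2: a=16, p=6952, q=289
  k=3: a=3, p=21289, q=885
  k=4: a=8, p=177264, q=7369

177264/7369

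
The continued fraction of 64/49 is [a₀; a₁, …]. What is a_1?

64 = 1·49 + 15   →  a_0 = 1
49 = 3·15 + 4   →  a_1 = 3

3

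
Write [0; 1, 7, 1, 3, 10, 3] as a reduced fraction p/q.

Using pₖ = aₖpₖ₋₁ + pₖ₋₂ and qₖ = aₖqₖ₋₁ + qₖ₋₂:
  k=0: a=0, p=0, q=1
  k=1: a=1, p=1, q=1
  k=2: a=7, p=7, q=8
  k=3: a=1, p=8, q=9
  k=4: a=3, p=31, q=35
  k=5: a=10, p=318, q=359
  k=6: a=3, p=985, q=1112

985/1112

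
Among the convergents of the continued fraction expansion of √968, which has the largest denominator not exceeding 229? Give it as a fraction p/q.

2209/71

√968 = [31; 8, 1, 6, 1, 8, 62, …] (period length 6).
Convergents:
  p_0/q_0 = 31/1
  p_1/q_1 = 249/8
  p_2/q_2 = 280/9
  p_3/q_3 = 1929/62
  p_4/q_4 = 2209/71
  p_5/q_5 = 19601/630
q_4 = 71 ≤ 229 < 630 = q_5, so the answer is 2209/71.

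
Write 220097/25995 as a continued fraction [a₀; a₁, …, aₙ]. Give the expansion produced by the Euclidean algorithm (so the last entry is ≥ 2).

[8; 2, 7, 19, 8, 5, 2]

220097 = 8*25995 + 12137
25995 = 2*12137 + 1721
12137 = 7*1721 + 90
1721 = 19*90 + 11
90 = 8*11 + 2
11 = 5*2 + 1
2 = 2*1 + 0  (stop)
So 220097/25995 = [8; 2, 7, 19, 8, 5, 2].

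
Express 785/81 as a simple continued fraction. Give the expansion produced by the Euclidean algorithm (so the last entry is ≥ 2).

[9; 1, 2, 4, 6]

785 = 9×81 + 56
81 = 1×56 + 25
56 = 2×25 + 6
25 = 4×6 + 1
6 = 6×1 + 0  (stop)
So 785/81 = [9; 1, 2, 4, 6].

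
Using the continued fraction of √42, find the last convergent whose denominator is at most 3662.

√42 = [6; 2, 12, …] (period length 2).
Convergents:
  p_0/q_0 = 6/1
  p_1/q_1 = 13/2
  p_2/q_2 = 162/25
  p_3/q_3 = 337/52
  p_4/q_4 = 4206/649
  p_5/q_5 = 8749/1350
  p_6/q_6 = 109194/16849
q_5 = 1350 ≤ 3662 < 16849 = q_6, so the answer is 8749/1350.

8749/1350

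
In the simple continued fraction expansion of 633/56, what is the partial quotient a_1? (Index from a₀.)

633 = 11·56 + 17   →  a_0 = 11
56 = 3·17 + 5   →  a_1 = 3

3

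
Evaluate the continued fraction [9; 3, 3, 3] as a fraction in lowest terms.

Using pₖ = aₖpₖ₋₁ + pₖ₋₂ and qₖ = aₖqₖ₋₁ + qₖ₋₂:
  k=0: a=9, p=9, q=1
  k=1: a=3, p=28, q=3
  k=2: a=3, p=93, q=10
  k=3: a=3, p=307, q=33

307/33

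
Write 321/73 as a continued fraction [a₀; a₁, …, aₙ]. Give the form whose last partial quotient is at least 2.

321 = 4×73 + 29
73 = 2×29 + 15
29 = 1×15 + 14
15 = 1×14 + 1
14 = 14×1 + 0  (stop)
So 321/73 = [4; 2, 1, 1, 14].

[4; 2, 1, 1, 14]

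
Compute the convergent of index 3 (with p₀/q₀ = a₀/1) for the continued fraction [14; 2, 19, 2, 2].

1159/80

Using pₖ = aₖpₖ₋₁ + pₖ₋₂, qₖ = aₖqₖ₋₁ + qₖ₋₂ (with p₋₁=1, p₋₂=0, q₋₁=0, q₋₂=1):
  k=0: a=14, p=14, q=1
  k=1: a=2, p=29, q=2
  k=2: a=19, p=565, q=39
  k=3: a=2, p=1159, q=80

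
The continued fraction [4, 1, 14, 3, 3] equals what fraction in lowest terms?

Fold from the inside: start with 3/1.
  3 + 1/3 = 10/3
  14 + 3/10 = 143/10
  1 + 10/143 = 153/143
  4 + 143/153 = 755/153

755/153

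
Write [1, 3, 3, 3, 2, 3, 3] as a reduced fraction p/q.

Using pₖ = aₖpₖ₋₁ + pₖ₋₂ and qₖ = aₖqₖ₋₁ + qₖ₋₂:
  k=0: a=1, p=1, q=1
  k=1: a=3, p=4, q=3
  k=2: a=3, p=13, q=10
  k=3: a=3, p=43, q=33
  k=4: a=2, p=99, q=76
  k=5: a=3, p=340, q=261
  k=6: a=3, p=1119, q=859

1119/859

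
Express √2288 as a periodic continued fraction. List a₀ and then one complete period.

a₀ = ⌊√2288⌋ = 47.
With m₀=0, d₀=1 and mₖ₊₁ = dₖaₖ − mₖ, dₖ₊₁ = (n − mₖ₊₁²)/dₖ, aₖ₊₁ = ⌊(a₀+mₖ₊₁)/dₖ₊₁⌋:
  k=1: m=47, d=79, a=1
  k=2: m=32, d=16, a=4
  k=3: m=32, d=79, a=1
  k=4: m=47, d=1, a=94
d=1 and a=2a₀=94 at k=4, so the next step gives (m, d) = (47, 79) again — its k=1 value — and the period has length 4.

[47; 1, 4, 1, 94]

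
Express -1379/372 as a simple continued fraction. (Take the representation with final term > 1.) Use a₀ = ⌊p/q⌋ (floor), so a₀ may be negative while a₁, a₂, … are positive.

-1379 = -4·372 + 109
372 = 3·109 + 45
109 = 2·45 + 19
45 = 2·19 + 7
19 = 2·7 + 5
7 = 1·5 + 2
5 = 2·2 + 1
2 = 2·1 + 0  (stop)
So -1379/372 = [-4; 3, 2, 2, 2, 1, 2, 2].

[-4; 3, 2, 2, 2, 1, 2, 2]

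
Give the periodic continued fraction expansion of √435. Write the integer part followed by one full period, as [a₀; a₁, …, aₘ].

[20; 1, 5, 1, 40]

a₀ = ⌊√435⌋ = 20.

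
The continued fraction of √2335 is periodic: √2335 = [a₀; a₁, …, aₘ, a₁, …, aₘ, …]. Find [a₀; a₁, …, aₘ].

[48; 3, 9, 3, 96]

a₀ = ⌊√2335⌋ = 48.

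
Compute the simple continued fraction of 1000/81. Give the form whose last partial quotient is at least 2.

1000 = 12*81 + 28
81 = 2*28 + 25
28 = 1*25 + 3
25 = 8*3 + 1
3 = 3*1 + 0  (stop)
So 1000/81 = [12; 2, 1, 8, 3].

[12; 2, 1, 8, 3]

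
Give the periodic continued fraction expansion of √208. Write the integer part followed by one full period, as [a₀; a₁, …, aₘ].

a₀ = ⌊√208⌋ = 14.
With m₀=0, d₀=1 and mₖ₊₁ = dₖaₖ − mₖ, dₖ₊₁ = (n − mₖ₊₁²)/dₖ, aₖ₊₁ = ⌊(a₀+mₖ₊₁)/dₖ₊₁⌋:
  k=1: m=14, d=12, a=2
  k=2: m=10, d=9, a=2
  k=3: m=8, d=16, a=1
  k=4: m=8, d=9, a=2
  k=5: m=10, d=12, a=2
  k=6: m=14, d=1, a=28
d=1 and a=2a₀=28 at k=6, so the next step gives (m, d) = (14, 12) again — its k=1 value — and the period has length 6.

[14; 2, 2, 1, 2, 2, 28]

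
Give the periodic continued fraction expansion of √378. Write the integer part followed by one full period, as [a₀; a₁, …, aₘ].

[19; 2, 3, 1, 4, 1, 3, 2, 38]

a₀ = ⌊√378⌋ = 19.
With m₀=0, d₀=1 and mₖ₊₁ = dₖaₖ − mₖ, dₖ₊₁ = (n − mₖ₊₁²)/dₖ, aₖ₊₁ = ⌊(a₀+mₖ₊₁)/dₖ₊₁⌋:
  k=1: m=19, d=17, a=2
  k=2: m=15, d=9, a=3
  k=3: m=12, d=26, a=1
  k=4: m=14, d=7, a=4
  k=5: m=14, d=26, a=1
  k=6: m=12, d=9, a=3
  k=7: m=15, d=17, a=2
  k=8: m=19, d=1, a=38
d=1 and a=2a₀=38 at k=8, so the next step gives (m, d) = (19, 17) again — its k=1 value — and the period has length 8.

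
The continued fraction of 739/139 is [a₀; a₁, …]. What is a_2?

6

739 = 5·139 + 44   →  a_0 = 5
139 = 3·44 + 7   →  a_1 = 3
44 = 6·7 + 2   →  a_2 = 6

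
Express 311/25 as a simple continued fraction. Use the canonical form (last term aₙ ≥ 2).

311 = 12×25 + 11
25 = 2×11 + 3
11 = 3×3 + 2
3 = 1×2 + 1
2 = 2×1 + 0  (stop)
So 311/25 = [12; 2, 3, 1, 2].

[12; 2, 3, 1, 2]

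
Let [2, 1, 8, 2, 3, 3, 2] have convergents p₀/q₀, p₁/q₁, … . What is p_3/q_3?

55/19

Using pₖ = aₖpₖ₋₁ + pₖ₋₂, qₖ = aₖqₖ₋₁ + qₖ₋₂ (with p₋₁=1, p₋₂=0, q₋₁=0, q₋₂=1):
  k=0: a=2, p=2, q=1
  k=1: a=1, p=3, q=1
  k=2: a=8, p=26, q=9
  k=3: a=2, p=55, q=19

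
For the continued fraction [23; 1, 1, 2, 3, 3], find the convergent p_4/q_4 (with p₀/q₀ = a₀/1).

401/17

Using pₖ = aₖpₖ₋₁ + pₖ₋₂, qₖ = aₖqₖ₋₁ + qₖ₋₂ (with p₋₁=1, p₋₂=0, q₋₁=0, q₋₂=1):
  k=0: a=23, p=23, q=1
  k=1: a=1, p=24, q=1
  k=2: a=1, p=47, q=2
  k=3: a=2, p=118, q=5
  k=4: a=3, p=401, q=17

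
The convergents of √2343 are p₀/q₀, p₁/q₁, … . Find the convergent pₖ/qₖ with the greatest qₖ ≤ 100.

4308/89

√2343 = [48; 2, 2, 8, 2, 2, 96, …] (period length 6).
Convergents:
  p_0/q_0 = 48/1
  p_1/q_1 = 97/2
  p_2/q_2 = 242/5
  p_3/q_3 = 2033/42
  p_4/q_4 = 4308/89
  p_5/q_5 = 10649/220
q_4 = 89 ≤ 100 < 220 = q_5, so the answer is 4308/89.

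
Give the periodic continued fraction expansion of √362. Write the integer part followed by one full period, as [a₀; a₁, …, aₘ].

a₀ = ⌊√362⌋ = 19.
With m₀=0, d₀=1 and mₖ₊₁ = dₖaₖ − mₖ, dₖ₊₁ = (n − mₖ₊₁²)/dₖ, aₖ₊₁ = ⌊(a₀+mₖ₊₁)/dₖ₊₁⌋:
  k=1: m=19, d=1, a=38
d=1 and a=2a₀=38 at k=1, so the next step gives (m, d) = (19, 1) again — its k=1 value — and the period has length 1.

[19; 38]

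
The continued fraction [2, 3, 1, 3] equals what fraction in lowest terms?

34/15

Fold from the inside: start with 3/1.
  1 + 1/3 = 4/3
  3 + 3/4 = 15/4
  2 + 4/15 = 34/15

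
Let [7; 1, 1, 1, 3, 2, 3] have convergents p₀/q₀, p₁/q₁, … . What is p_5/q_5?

191/25

Using pₖ = aₖpₖ₋₁ + pₖ₋₂, qₖ = aₖqₖ₋₁ + qₖ₋₂ (with p₋₁=1, p₋₂=0, q₋₁=0, q₋₂=1):
  k=0: a=7, p=7, q=1
  k=1: a=1, p=8, q=1
  k=2: a=1, p=15, q=2
  k=3: a=1, p=23, q=3
  k=4: a=3, p=84, q=11
  k=5: a=2, p=191, q=25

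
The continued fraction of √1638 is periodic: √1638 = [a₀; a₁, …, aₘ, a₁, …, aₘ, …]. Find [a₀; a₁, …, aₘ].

[40; 2, 8, 2, 80]

a₀ = ⌊√1638⌋ = 40.
With m₀=0, d₀=1 and mₖ₊₁ = dₖaₖ − mₖ, dₖ₊₁ = (n − mₖ₊₁²)/dₖ, aₖ₊₁ = ⌊(a₀+mₖ₊₁)/dₖ₊₁⌋:
  k=1: m=40, d=38, a=2
  k=2: m=36, d=9, a=8
  k=3: m=36, d=38, a=2
  k=4: m=40, d=1, a=80
d=1 and a=2a₀=80 at k=4, so the next step gives (m, d) = (40, 38) again — its k=1 value — and the period has length 4.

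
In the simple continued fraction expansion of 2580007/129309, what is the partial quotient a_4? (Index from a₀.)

2580007 = 19·129309 + 123136   →  a_0 = 19
129309 = 1·123136 + 6173   →  a_1 = 1
123136 = 19·6173 + 5849   →  a_2 = 19
6173 = 1·5849 + 324   →  a_3 = 1
5849 = 18·324 + 17   →  a_4 = 18

18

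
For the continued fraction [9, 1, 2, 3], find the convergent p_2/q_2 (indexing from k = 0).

Using pₖ = aₖpₖ₋₁ + pₖ₋₂, qₖ = aₖqₖ₋₁ + qₖ₋₂ (with p₋₁=1, p₋₂=0, q₋₁=0, q₋₂=1):
  k=0: a=9, p=9, q=1
  k=1: a=1, p=10, q=1
  k=2: a=2, p=29, q=3

29/3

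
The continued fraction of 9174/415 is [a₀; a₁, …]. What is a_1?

9174 = 22·415 + 44   →  a_0 = 22
415 = 9·44 + 19   →  a_1 = 9

9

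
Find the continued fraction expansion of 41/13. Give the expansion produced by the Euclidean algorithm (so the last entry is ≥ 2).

41 = 3×13 + 2
13 = 6×2 + 1
2 = 2×1 + 0  (stop)
So 41/13 = [3; 6, 2].

[3; 6, 2]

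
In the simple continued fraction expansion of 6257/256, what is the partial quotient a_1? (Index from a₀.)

6257 = 24·256 + 113   →  a_0 = 24
256 = 2·113 + 30   →  a_1 = 2

2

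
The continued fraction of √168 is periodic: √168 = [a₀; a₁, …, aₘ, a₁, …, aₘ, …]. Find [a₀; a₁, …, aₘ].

[12; 1, 24]

a₀ = ⌊√168⌋ = 12.
With m₀=0, d₀=1 and mₖ₊₁ = dₖaₖ − mₖ, dₖ₊₁ = (n − mₖ₊₁²)/dₖ, aₖ₊₁ = ⌊(a₀+mₖ₊₁)/dₖ₊₁⌋:
  k=1: m=12, d=24, a=1
  k=2: m=12, d=1, a=24
d=1 and a=2a₀=24 at k=2, so the next step gives (m, d) = (12, 24) again — its k=1 value — and the period has length 2.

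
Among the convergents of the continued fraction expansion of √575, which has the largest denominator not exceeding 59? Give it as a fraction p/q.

1151/48

√575 = [23; 1, 46, …] (period length 2).
Convergents:
  p_0/q_0 = 23/1
  p_1/q_1 = 24/1
  p_2/q_2 = 1127/47
  p_3/q_3 = 1151/48
  p_4/q_4 = 54073/2255
q_3 = 48 ≤ 59 < 2255 = q_4, so the answer is 1151/48.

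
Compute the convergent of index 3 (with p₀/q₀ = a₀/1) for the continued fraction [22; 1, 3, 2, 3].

205/9

Using pₖ = aₖpₖ₋₁ + pₖ₋₂, qₖ = aₖqₖ₋₁ + qₖ₋₂ (with p₋₁=1, p₋₂=0, q₋₁=0, q₋₂=1):
  k=0: a=22, p=22, q=1
  k=1: a=1, p=23, q=1
  k=2: a=3, p=91, q=4
  k=3: a=2, p=205, q=9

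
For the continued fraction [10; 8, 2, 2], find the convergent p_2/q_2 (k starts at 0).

172/17

Using pₖ = aₖpₖ₋₁ + pₖ₋₂, qₖ = aₖqₖ₋₁ + qₖ₋₂ (with p₋₁=1, p₋₂=0, q₋₁=0, q₋₂=1):
  k=0: a=10, p=10, q=1
  k=1: a=8, p=81, q=8
  k=2: a=2, p=172, q=17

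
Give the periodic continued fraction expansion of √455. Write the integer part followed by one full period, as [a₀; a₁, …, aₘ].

[21; 3, 42]

a₀ = ⌊√455⌋ = 21.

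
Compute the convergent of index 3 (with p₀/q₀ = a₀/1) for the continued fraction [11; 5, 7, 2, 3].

Using pₖ = aₖpₖ₋₁ + pₖ₋₂, qₖ = aₖqₖ₋₁ + qₖ₋₂ (with p₋₁=1, p₋₂=0, q₋₁=0, q₋₂=1):
  k=0: a=11, p=11, q=1
  k=1: a=5, p=56, q=5
  k=2: a=7, p=403, q=36
  k=3: a=2, p=862, q=77

862/77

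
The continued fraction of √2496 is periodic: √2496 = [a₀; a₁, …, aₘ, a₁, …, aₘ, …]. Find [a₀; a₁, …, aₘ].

a₀ = ⌊√2496⌋ = 49.
With m₀=0, d₀=1 and mₖ₊₁ = dₖaₖ − mₖ, dₖ₊₁ = (n − mₖ₊₁²)/dₖ, aₖ₊₁ = ⌊(a₀+mₖ₊₁)/dₖ₊₁⌋:
  k=1: m=49, d=95, a=1
  k=2: m=46, d=4, a=23
  k=3: m=46, d=95, a=1
  k=4: m=49, d=1, a=98
d=1 and a=2a₀=98 at k=4, so the next step gives (m, d) = (49, 95) again — its k=1 value — and the period has length 4.

[49; 1, 23, 1, 98]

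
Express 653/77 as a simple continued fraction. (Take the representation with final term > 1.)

[8; 2, 12, 3]

653 = 8*77 + 37
77 = 2*37 + 3
37 = 12*3 + 1
3 = 3*1 + 0  (stop)
So 653/77 = [8; 2, 12, 3].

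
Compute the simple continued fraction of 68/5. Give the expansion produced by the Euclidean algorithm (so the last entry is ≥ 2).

[13; 1, 1, 2]

68 = 13×5 + 3
5 = 1×3 + 2
3 = 1×2 + 1
2 = 2×1 + 0  (stop)
So 68/5 = [13; 1, 1, 2].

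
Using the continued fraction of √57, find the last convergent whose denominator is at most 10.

√57 = [7; 1, 1, 4, 1, 1, 14, …] (period length 6).
Convergents:
  p_0/q_0 = 7/1
  p_1/q_1 = 8/1
  p_2/q_2 = 15/2
  p_3/q_3 = 68/9
  p_4/q_4 = 83/11
q_3 = 9 ≤ 10 < 11 = q_4, so the answer is 68/9.

68/9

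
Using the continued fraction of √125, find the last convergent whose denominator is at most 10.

67/6

√125 = [11; 5, 1, 1, 5, 22, …] (period length 5).
Convergents:
  p_0/q_0 = 11/1
  p_1/q_1 = 56/5
  p_2/q_2 = 67/6
  p_3/q_3 = 123/11
q_2 = 6 ≤ 10 < 11 = q_3, so the answer is 67/6.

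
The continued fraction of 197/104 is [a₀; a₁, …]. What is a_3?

2

197 = 1·104 + 93   →  a_0 = 1
104 = 1·93 + 11   →  a_1 = 1
93 = 8·11 + 5   →  a_2 = 8
11 = 2·5 + 1   →  a_3 = 2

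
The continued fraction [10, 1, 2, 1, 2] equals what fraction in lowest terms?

Fold from the inside: start with 2/1.
  1 + 1/2 = 3/2
  2 + 2/3 = 8/3
  1 + 3/8 = 11/8
  10 + 8/11 = 118/11

118/11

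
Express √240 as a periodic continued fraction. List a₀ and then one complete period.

a₀ = ⌊√240⌋ = 15.
With m₀=0, d₀=1 and mₖ₊₁ = dₖaₖ − mₖ, dₖ₊₁ = (n − mₖ₊₁²)/dₖ, aₖ₊₁ = ⌊(a₀+mₖ₊₁)/dₖ₊₁⌋:
  k=1: m=15, d=15, a=2
  k=2: m=15, d=1, a=30
d=1 and a=2a₀=30 at k=2, so the next step gives (m, d) = (15, 15) again — its k=1 value — and the period has length 2.

[15; 2, 30]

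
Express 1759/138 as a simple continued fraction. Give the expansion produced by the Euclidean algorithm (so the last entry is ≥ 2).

[12; 1, 2, 1, 16, 2]

1759 = 12*138 + 103
138 = 1*103 + 35
103 = 2*35 + 33
35 = 1*33 + 2
33 = 16*2 + 1
2 = 2*1 + 0  (stop)
So 1759/138 = [12; 1, 2, 1, 16, 2].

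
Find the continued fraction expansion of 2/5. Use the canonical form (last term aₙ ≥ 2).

[0; 2, 2]

2 = 0·5 + 2
5 = 2·2 + 1
2 = 2·1 + 0  (stop)
So 2/5 = [0; 2, 2].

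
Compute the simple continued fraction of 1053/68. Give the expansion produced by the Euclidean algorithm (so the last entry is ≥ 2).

[15; 2, 16, 2]

1053 = 15·68 + 33
68 = 2·33 + 2
33 = 16·2 + 1
2 = 2·1 + 0  (stop)
So 1053/68 = [15; 2, 16, 2].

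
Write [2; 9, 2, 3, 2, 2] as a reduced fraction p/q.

775/368

Fold from the inside: start with 2/1.
  2 + 1/2 = 5/2
  3 + 2/5 = 17/5
  2 + 5/17 = 39/17
  9 + 17/39 = 368/39
  2 + 39/368 = 775/368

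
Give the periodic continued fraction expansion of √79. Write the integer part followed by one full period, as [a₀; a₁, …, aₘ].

[8; 1, 7, 1, 16]

a₀ = ⌊√79⌋ = 8.
With m₀=0, d₀=1 and mₖ₊₁ = dₖaₖ − mₖ, dₖ₊₁ = (n − mₖ₊₁²)/dₖ, aₖ₊₁ = ⌊(a₀+mₖ₊₁)/dₖ₊₁⌋:
  k=1: m=8, d=15, a=1
  k=2: m=7, d=2, a=7
  k=3: m=7, d=15, a=1
  k=4: m=8, d=1, a=16
d=1 and a=2a₀=16 at k=4, so the next step gives (m, d) = (8, 15) again — its k=1 value — and the period has length 4.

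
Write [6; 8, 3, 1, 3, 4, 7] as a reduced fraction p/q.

Using pₖ = aₖpₖ₋₁ + pₖ₋₂ and qₖ = aₖqₖ₋₁ + qₖ₋₂:
  k=0: a=6, p=6, q=1
  k=1: a=8, p=49, q=8
  k=2: a=3, p=153, q=25
  k=3: a=1, p=202, q=33
  k=4: a=3, p=759, q=124
  k=5: a=4, p=3238, q=529
  k=6: a=7, p=23425, q=3827

23425/3827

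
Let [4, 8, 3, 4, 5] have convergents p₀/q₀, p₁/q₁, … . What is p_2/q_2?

103/25

Using pₖ = aₖpₖ₋₁ + pₖ₋₂, qₖ = aₖqₖ₋₁ + qₖ₋₂ (with p₋₁=1, p₋₂=0, q₋₁=0, q₋₂=1):
  k=0: a=4, p=4, q=1
  k=1: a=8, p=33, q=8
  k=2: a=3, p=103, q=25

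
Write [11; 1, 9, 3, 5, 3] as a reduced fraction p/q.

6261/526

Fold from the inside: start with 3/1.
  5 + 1/3 = 16/3
  3 + 3/16 = 51/16
  9 + 16/51 = 475/51
  1 + 51/475 = 526/475
  11 + 475/526 = 6261/526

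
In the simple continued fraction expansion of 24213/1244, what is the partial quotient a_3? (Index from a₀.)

24213 = 19·1244 + 577   →  a_0 = 19
1244 = 2·577 + 90   →  a_1 = 2
577 = 6·90 + 37   →  a_2 = 6
90 = 2·37 + 16   →  a_3 = 2

2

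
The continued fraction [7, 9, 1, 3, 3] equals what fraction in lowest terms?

Using pₖ = aₖpₖ₋₁ + pₖ₋₂ and qₖ = aₖqₖ₋₁ + qₖ₋₂:
  k=0: a=7, p=7, q=1
  k=1: a=9, p=64, q=9
  k=2: a=1, p=71, q=10
  k=3: a=3, p=277, q=39
  k=4: a=3, p=902, q=127

902/127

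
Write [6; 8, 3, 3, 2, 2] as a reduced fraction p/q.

Fold from the inside: start with 2/1.
  2 + 1/2 = 5/2
  3 + 2/5 = 17/5
  3 + 5/17 = 56/17
  8 + 17/56 = 465/56
  6 + 56/465 = 2846/465

2846/465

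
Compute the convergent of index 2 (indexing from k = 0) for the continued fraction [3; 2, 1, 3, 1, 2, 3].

10/3

Using pₖ = aₖpₖ₋₁ + pₖ₋₂, qₖ = aₖqₖ₋₁ + qₖ₋₂ (with p₋₁=1, p₋₂=0, q₋₁=0, q₋₂=1):
  k=0: a=3, p=3, q=1
  k=1: a=2, p=7, q=2
  k=2: a=1, p=10, q=3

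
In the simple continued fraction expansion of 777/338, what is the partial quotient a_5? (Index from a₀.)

777 = 2·338 + 101   →  a_0 = 2
338 = 3·101 + 35   →  a_1 = 3
101 = 2·35 + 31   →  a_2 = 2
35 = 1·31 + 4   →  a_3 = 1
31 = 7·4 + 3   →  a_4 = 7
4 = 1·3 + 1   →  a_5 = 1

1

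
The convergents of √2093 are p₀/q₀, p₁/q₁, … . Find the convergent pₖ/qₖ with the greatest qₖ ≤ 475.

16790/367

√2093 = [45; 1, 2, 1, 90, …] (period length 4).
Convergents:
  p_0/q_0 = 45/1
  p_1/q_1 = 46/1
  p_2/q_2 = 137/3
  p_3/q_3 = 183/4
  p_4/q_4 = 16607/363
  p_5/q_5 = 16790/367
  p_6/q_6 = 50187/1097
q_5 = 367 ≤ 475 < 1097 = q_6, so the answer is 16790/367.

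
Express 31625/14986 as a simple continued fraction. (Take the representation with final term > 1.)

[2; 9, 15, 6, 18]

31625 = 2×14986 + 1653
14986 = 9×1653 + 109
1653 = 15×109 + 18
109 = 6×18 + 1
18 = 18×1 + 0  (stop)
So 31625/14986 = [2; 9, 15, 6, 18].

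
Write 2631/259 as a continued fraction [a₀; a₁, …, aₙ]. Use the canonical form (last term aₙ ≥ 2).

2631 = 10×259 + 41
259 = 6×41 + 13
41 = 3×13 + 2
13 = 6×2 + 1
2 = 2×1 + 0  (stop)
So 2631/259 = [10; 6, 3, 6, 2].

[10; 6, 3, 6, 2]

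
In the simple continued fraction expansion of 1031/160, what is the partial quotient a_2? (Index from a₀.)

1031 = 6·160 + 71   →  a_0 = 6
160 = 2·71 + 18   →  a_1 = 2
71 = 3·18 + 17   →  a_2 = 3

3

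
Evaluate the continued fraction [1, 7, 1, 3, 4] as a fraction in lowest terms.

Fold from the inside: start with 4/1.
  3 + 1/4 = 13/4
  1 + 4/13 = 17/13
  7 + 13/17 = 132/17
  1 + 17/132 = 149/132

149/132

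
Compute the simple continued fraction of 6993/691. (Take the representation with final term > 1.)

6993 = 10·691 + 83
691 = 8·83 + 27
83 = 3·27 + 2
27 = 13·2 + 1
2 = 2·1 + 0  (stop)
So 6993/691 = [10; 8, 3, 13, 2].

[10; 8, 3, 13, 2]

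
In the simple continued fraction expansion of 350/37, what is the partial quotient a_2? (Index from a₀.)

5

350 = 9·37 + 17   →  a_0 = 9
37 = 2·17 + 3   →  a_1 = 2
17 = 5·3 + 2   →  a_2 = 5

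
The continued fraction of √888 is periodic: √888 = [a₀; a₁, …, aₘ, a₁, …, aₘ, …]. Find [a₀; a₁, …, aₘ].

[29; 1, 3, 1, 58]

a₀ = ⌊√888⌋ = 29.
With m₀=0, d₀=1 and mₖ₊₁ = dₖaₖ − mₖ, dₖ₊₁ = (n − mₖ₊₁²)/dₖ, aₖ₊₁ = ⌊(a₀+mₖ₊₁)/dₖ₊₁⌋:
  k=1: m=29, d=47, a=1
  k=2: m=18, d=12, a=3
  k=3: m=18, d=47, a=1
  k=4: m=29, d=1, a=58
d=1 and a=2a₀=58 at k=4, so the next step gives (m, d) = (29, 47) again — its k=1 value — and the period has length 4.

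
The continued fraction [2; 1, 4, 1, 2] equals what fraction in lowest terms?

48/17

Using pₖ = aₖpₖ₋₁ + pₖ₋₂ and qₖ = aₖqₖ₋₁ + qₖ₋₂:
  k=0: a=2, p=2, q=1
  k=1: a=1, p=3, q=1
  k=2: a=4, p=14, q=5
  k=3: a=1, p=17, q=6
  k=4: a=2, p=48, q=17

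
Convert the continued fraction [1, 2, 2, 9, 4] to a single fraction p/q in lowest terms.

271/193

Fold from the inside: start with 4/1.
  9 + 1/4 = 37/4
  2 + 4/37 = 78/37
  2 + 37/78 = 193/78
  1 + 78/193 = 271/193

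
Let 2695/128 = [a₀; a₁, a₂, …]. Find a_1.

2695 = 21·128 + 7   →  a_0 = 21
128 = 18·7 + 2   →  a_1 = 18

18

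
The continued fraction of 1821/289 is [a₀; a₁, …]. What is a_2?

3

1821 = 6·289 + 87   →  a_0 = 6
289 = 3·87 + 28   →  a_1 = 3
87 = 3·28 + 3   →  a_2 = 3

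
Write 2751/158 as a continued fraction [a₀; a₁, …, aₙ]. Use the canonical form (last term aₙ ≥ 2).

[17; 2, 2, 3, 9]

2751 = 17·158 + 65
158 = 2·65 + 28
65 = 2·28 + 9
28 = 3·9 + 1
9 = 9·1 + 0  (stop)
So 2751/158 = [17; 2, 2, 3, 9].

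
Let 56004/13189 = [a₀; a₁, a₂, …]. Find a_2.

16

56004 = 4·13189 + 3248   →  a_0 = 4
13189 = 4·3248 + 197   →  a_1 = 4
3248 = 16·197 + 96   →  a_2 = 16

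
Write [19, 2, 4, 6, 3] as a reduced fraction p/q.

Fold from the inside: start with 3/1.
  6 + 1/3 = 19/3
  4 + 3/19 = 79/19
  2 + 19/79 = 177/79
  19 + 79/177 = 3442/177

3442/177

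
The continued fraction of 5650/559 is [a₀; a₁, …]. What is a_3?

5650 = 10·559 + 60   →  a_0 = 10
559 = 9·60 + 19   →  a_1 = 9
60 = 3·19 + 3   →  a_2 = 3
19 = 6·3 + 1   →  a_3 = 6

6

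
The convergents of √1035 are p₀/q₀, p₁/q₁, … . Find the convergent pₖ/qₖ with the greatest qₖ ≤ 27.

√1035 = [32; 5, 1, 5, 64, …] (period length 4).
Convergents:
  p_0/q_0 = 32/1
  p_1/q_1 = 161/5
  p_2/q_2 = 193/6
  p_3/q_3 = 1126/35
q_2 = 6 ≤ 27 < 35 = q_3, so the answer is 193/6.

193/6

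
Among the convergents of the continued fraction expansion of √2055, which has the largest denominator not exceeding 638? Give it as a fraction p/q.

√2055 = [45; 3, 90, …] (period length 2).
Convergents:
  p_0/q_0 = 45/1
  p_1/q_1 = 136/3
  p_2/q_2 = 12285/271
  p_3/q_3 = 36991/816
q_2 = 271 ≤ 638 < 816 = q_3, so the answer is 12285/271.

12285/271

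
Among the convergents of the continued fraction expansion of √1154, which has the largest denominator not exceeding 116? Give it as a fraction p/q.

√1154 = [33; 1, 32, 1, 66, …] (period length 4).
Convergents:
  p_0/q_0 = 33/1
  p_1/q_1 = 34/1
  p_2/q_2 = 1121/33
  p_3/q_3 = 1155/34
  p_4/q_4 = 77351/2277
q_3 = 34 ≤ 116 < 2277 = q_4, so the answer is 1155/34.

1155/34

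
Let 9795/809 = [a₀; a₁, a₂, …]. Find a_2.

3

9795 = 12·809 + 87   →  a_0 = 12
809 = 9·87 + 26   →  a_1 = 9
87 = 3·26 + 9   →  a_2 = 3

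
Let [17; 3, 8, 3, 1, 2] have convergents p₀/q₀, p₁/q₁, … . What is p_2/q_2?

Using pₖ = aₖpₖ₋₁ + pₖ₋₂, qₖ = aₖqₖ₋₁ + qₖ₋₂ (with p₋₁=1, p₋₂=0, q₋₁=0, q₋₂=1):
  k=0: a=17, p=17, q=1
  k=1: a=3, p=52, q=3
  k=2: a=8, p=433, q=25

433/25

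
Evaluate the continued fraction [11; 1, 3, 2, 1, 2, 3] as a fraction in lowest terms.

1389/118

Fold from the inside: start with 3/1.
  2 + 1/3 = 7/3
  1 + 3/7 = 10/7
  2 + 7/10 = 27/10
  3 + 10/27 = 91/27
  1 + 27/91 = 118/91
  11 + 91/118 = 1389/118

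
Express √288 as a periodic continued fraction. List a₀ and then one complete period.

[16; 1, 32]

a₀ = ⌊√288⌋ = 16.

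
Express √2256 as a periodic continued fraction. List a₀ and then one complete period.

[47; 2, 94]

a₀ = ⌊√2256⌋ = 47.
With m₀=0, d₀=1 and mₖ₊₁ = dₖaₖ − mₖ, dₖ₊₁ = (n − mₖ₊₁²)/dₖ, aₖ₊₁ = ⌊(a₀+mₖ₊₁)/dₖ₊₁⌋:
  k=1: m=47, d=47, a=2
  k=2: m=47, d=1, a=94
d=1 and a=2a₀=94 at k=2, so the next step gives (m, d) = (47, 47) again — its k=1 value — and the period has length 2.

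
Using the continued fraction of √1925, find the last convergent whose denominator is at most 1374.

√1925 = [43; 1, 6, 1, 86, …] (period length 4).
Convergents:
  p_0/q_0 = 43/1
  p_1/q_1 = 44/1
  p_2/q_2 = 307/7
  p_3/q_3 = 351/8
  p_4/q_4 = 30493/695
  p_5/q_5 = 30844/703
  p_6/q_6 = 215557/4913
q_5 = 703 ≤ 1374 < 4913 = q_6, so the answer is 30844/703.

30844/703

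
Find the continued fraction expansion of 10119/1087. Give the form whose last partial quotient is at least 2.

[9; 3, 4, 3, 1, 19]

10119 = 9×1087 + 336
1087 = 3×336 + 79
336 = 4×79 + 20
79 = 3×20 + 19
20 = 1×19 + 1
19 = 19×1 + 0  (stop)
So 10119/1087 = [9; 3, 4, 3, 1, 19].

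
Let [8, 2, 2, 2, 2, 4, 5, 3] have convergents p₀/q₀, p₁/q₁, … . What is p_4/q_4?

Using pₖ = aₖpₖ₋₁ + pₖ₋₂, qₖ = aₖqₖ₋₁ + qₖ₋₂ (with p₋₁=1, p₋₂=0, q₋₁=0, q₋₂=1):
  k=0: a=8, p=8, q=1
  k=1: a=2, p=17, q=2
  k=2: a=2, p=42, q=5
  k=3: a=2, p=101, q=12
  k=4: a=2, p=244, q=29

244/29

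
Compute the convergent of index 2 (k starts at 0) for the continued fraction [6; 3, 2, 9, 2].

Using pₖ = aₖpₖ₋₁ + pₖ₋₂, qₖ = aₖqₖ₋₁ + qₖ₋₂ (with p₋₁=1, p₋₂=0, q₋₁=0, q₋₂=1):
  k=0: a=6, p=6, q=1
  k=1: a=3, p=19, q=3
  k=2: a=2, p=44, q=7

44/7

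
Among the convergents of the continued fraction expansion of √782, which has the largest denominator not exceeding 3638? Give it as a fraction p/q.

√782 = [27; 1, 26, 1, 54, …] (period length 4).
Convergents:
  p_0/q_0 = 27/1
  p_1/q_1 = 28/1
  p_2/q_2 = 755/27
  p_3/q_3 = 783/28
  p_4/q_4 = 43037/1539
  p_5/q_5 = 43820/1567
  p_6/q_6 = 1182357/42281
q_5 = 1567 ≤ 3638 < 42281 = q_6, so the answer is 43820/1567.

43820/1567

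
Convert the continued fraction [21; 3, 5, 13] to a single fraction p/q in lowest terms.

Using pₖ = aₖpₖ₋₁ + pₖ₋₂ and qₖ = aₖqₖ₋₁ + qₖ₋₂:
  k=0: a=21, p=21, q=1
  k=1: a=3, p=64, q=3
  k=2: a=5, p=341, q=16
  k=3: a=13, p=4497, q=211

4497/211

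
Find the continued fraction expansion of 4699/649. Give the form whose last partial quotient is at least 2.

4699 = 7×649 + 156
649 = 4×156 + 25
156 = 6×25 + 6
25 = 4×6 + 1
6 = 6×1 + 0  (stop)
So 4699/649 = [7; 4, 6, 4, 6].

[7; 4, 6, 4, 6]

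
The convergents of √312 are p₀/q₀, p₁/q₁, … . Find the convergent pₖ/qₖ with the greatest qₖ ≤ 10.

√312 = [17; 1, 1, 1, 34, …] (period length 4).
Convergents:
  p_0/q_0 = 17/1
  p_1/q_1 = 18/1
  p_2/q_2 = 35/2
  p_3/q_3 = 53/3
  p_4/q_4 = 1837/104
q_3 = 3 ≤ 10 < 104 = q_4, so the answer is 53/3.

53/3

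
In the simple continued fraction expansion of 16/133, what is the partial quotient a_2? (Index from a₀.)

16 = 0·133 + 16   →  a_0 = 0
133 = 8·16 + 5   →  a_1 = 8
16 = 3·5 + 1   →  a_2 = 3

3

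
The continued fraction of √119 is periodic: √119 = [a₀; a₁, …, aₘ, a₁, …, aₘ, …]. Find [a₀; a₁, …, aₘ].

[10; 1, 9, 1, 20]

a₀ = ⌊√119⌋ = 10.
With m₀=0, d₀=1 and mₖ₊₁ = dₖaₖ − mₖ, dₖ₊₁ = (n − mₖ₊₁²)/dₖ, aₖ₊₁ = ⌊(a₀+mₖ₊₁)/dₖ₊₁⌋:
  k=1: m=10, d=19, a=1
  k=2: m=9, d=2, a=9
  k=3: m=9, d=19, a=1
  k=4: m=10, d=1, a=20
d=1 and a=2a₀=20 at k=4, so the next step gives (m, d) = (10, 19) again — its k=1 value — and the period has length 4.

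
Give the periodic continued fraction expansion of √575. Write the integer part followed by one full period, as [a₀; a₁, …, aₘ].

[23; 1, 46]

a₀ = ⌊√575⌋ = 23.
With m₀=0, d₀=1 and mₖ₊₁ = dₖaₖ − mₖ, dₖ₊₁ = (n − mₖ₊₁²)/dₖ, aₖ₊₁ = ⌊(a₀+mₖ₊₁)/dₖ₊₁⌋:
  k=1: m=23, d=46, a=1
  k=2: m=23, d=1, a=46
d=1 and a=2a₀=46 at k=2, so the next step gives (m, d) = (23, 46) again — its k=1 value — and the period has length 2.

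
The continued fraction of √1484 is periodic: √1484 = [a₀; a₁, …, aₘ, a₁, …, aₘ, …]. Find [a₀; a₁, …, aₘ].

a₀ = ⌊√1484⌋ = 38.

[38; 1, 1, 10, 1, 1, 76]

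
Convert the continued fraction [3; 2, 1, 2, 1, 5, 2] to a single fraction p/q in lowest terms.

Fold from the inside: start with 2/1.
  5 + 1/2 = 11/2
  1 + 2/11 = 13/11
  2 + 11/13 = 37/13
  1 + 13/37 = 50/37
  2 + 37/50 = 137/50
  3 + 50/137 = 461/137

461/137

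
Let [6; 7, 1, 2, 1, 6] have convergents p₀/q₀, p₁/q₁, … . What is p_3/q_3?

Using pₖ = aₖpₖ₋₁ + pₖ₋₂, qₖ = aₖqₖ₋₁ + qₖ₋₂ (with p₋₁=1, p₋₂=0, q₋₁=0, q₋₂=1):
  k=0: a=6, p=6, q=1
  k=1: a=7, p=43, q=7
  k=2: a=1, p=49, q=8
  k=3: a=2, p=141, q=23

141/23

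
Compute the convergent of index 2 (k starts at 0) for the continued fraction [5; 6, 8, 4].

Using pₖ = aₖpₖ₋₁ + pₖ₋₂, qₖ = aₖqₖ₋₁ + qₖ₋₂ (with p₋₁=1, p₋₂=0, q₋₁=0, q₋₂=1):
  k=0: a=5, p=5, q=1
  k=1: a=6, p=31, q=6
  k=2: a=8, p=253, q=49

253/49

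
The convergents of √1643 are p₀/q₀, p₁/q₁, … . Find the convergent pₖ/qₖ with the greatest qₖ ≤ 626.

8958/221

√1643 = [40; 1, 1, 6, 1, 6, 1, 1, 80, …] (period length 8).
Convergents:
  p_0/q_0 = 40/1
  p_1/q_1 = 41/1
  p_2/q_2 = 81/2
  p_3/q_3 = 527/13
  p_4/q_4 = 608/15
  p_5/q_5 = 4175/103
  p_6/q_6 = 4783/118
  p_7/q_7 = 8958/221
  p_8/q_8 = 721423/17798
q_7 = 221 ≤ 626 < 17798 = q_8, so the answer is 8958/221.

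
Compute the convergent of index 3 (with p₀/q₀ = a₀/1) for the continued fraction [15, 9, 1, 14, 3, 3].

Using pₖ = aₖpₖ₋₁ + pₖ₋₂, qₖ = aₖqₖ₋₁ + qₖ₋₂ (with p₋₁=1, p₋₂=0, q₋₁=0, q₋₂=1):
  k=0: a=15, p=15, q=1
  k=1: a=9, p=136, q=9
  k=2: a=1, p=151, q=10
  k=3: a=14, p=2250, q=149

2250/149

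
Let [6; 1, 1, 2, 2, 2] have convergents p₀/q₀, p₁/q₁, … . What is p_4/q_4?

Using pₖ = aₖpₖ₋₁ + pₖ₋₂, qₖ = aₖqₖ₋₁ + qₖ₋₂ (with p₋₁=1, p₋₂=0, q₋₁=0, q₋₂=1):
  k=0: a=6, p=6, q=1
  k=1: a=1, p=7, q=1
  k=2: a=1, p=13, q=2
  k=3: a=2, p=33, q=5
  k=4: a=2, p=79, q=12

79/12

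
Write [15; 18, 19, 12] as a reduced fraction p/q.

62239/4134

Fold from the inside: start with 12/1.
  19 + 1/12 = 229/12
  18 + 12/229 = 4134/229
  15 + 229/4134 = 62239/4134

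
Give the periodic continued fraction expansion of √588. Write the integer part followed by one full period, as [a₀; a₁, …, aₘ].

[24; 4, 48]

a₀ = ⌊√588⌋ = 24.
With m₀=0, d₀=1 and mₖ₊₁ = dₖaₖ − mₖ, dₖ₊₁ = (n − mₖ₊₁²)/dₖ, aₖ₊₁ = ⌊(a₀+mₖ₊₁)/dₖ₊₁⌋:
  k=1: m=24, d=12, a=4
  k=2: m=24, d=1, a=48
d=1 and a=2a₀=48 at k=2, so the next step gives (m, d) = (24, 12) again — its k=1 value — and the period has length 2.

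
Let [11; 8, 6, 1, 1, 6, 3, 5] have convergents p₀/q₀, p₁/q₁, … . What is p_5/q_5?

Using pₖ = aₖpₖ₋₁ + pₖ₋₂, qₖ = aₖqₖ₋₁ + qₖ₋₂ (with p₋₁=1, p₋₂=0, q₋₁=0, q₋₂=1):
  k=0: a=11, p=11, q=1
  k=1: a=8, p=89, q=8
  k=2: a=6, p=545, q=49
  k=3: a=1, p=634, q=57
  k=4: a=1, p=1179, q=106
  k=5: a=6, p=7708, q=693

7708/693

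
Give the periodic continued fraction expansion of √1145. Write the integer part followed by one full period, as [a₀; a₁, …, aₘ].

a₀ = ⌊√1145⌋ = 33.
With m₀=0, d₀=1 and mₖ₊₁ = dₖaₖ − mₖ, dₖ₊₁ = (n − mₖ₊₁²)/dₖ, aₖ₊₁ = ⌊(a₀+mₖ₊₁)/dₖ₊₁⌋:
  k=1: m=33, d=56, a=1
  k=2: m=23, d=11, a=5
  k=3: m=32, d=11, a=5
  k=4: m=23, d=56, a=1
  k=5: m=33, d=1, a=66
d=1 and a=2a₀=66 at k=5, so the next step gives (m, d) = (33, 56) again — its k=1 value — and the period has length 5.

[33; 1, 5, 5, 1, 66]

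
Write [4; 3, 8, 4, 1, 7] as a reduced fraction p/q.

Using pₖ = aₖpₖ₋₁ + pₖ₋₂ and qₖ = aₖqₖ₋₁ + qₖ₋₂:
  k=0: a=4, p=4, q=1
  k=1: a=3, p=13, q=3
  k=2: a=8, p=108, q=25
  k=3: a=4, p=445, q=103
  k=4: a=1, p=553, q=128
  k=5: a=7, p=4316, q=999

4316/999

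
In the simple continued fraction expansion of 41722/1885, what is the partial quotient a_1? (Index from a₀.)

41722 = 22·1885 + 252   →  a_0 = 22
1885 = 7·252 + 121   →  a_1 = 7

7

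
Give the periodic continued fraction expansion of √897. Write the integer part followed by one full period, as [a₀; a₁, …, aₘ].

a₀ = ⌊√897⌋ = 29.

[29; 1, 18, 1, 58]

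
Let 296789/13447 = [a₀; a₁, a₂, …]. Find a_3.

296789 = 22·13447 + 955   →  a_0 = 22
13447 = 14·955 + 77   →  a_1 = 14
955 = 12·77 + 31   →  a_2 = 12
77 = 2·31 + 15   →  a_3 = 2

2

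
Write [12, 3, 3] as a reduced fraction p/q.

123/10

Using pₖ = aₖpₖ₋₁ + pₖ₋₂ and qₖ = aₖqₖ₋₁ + qₖ₋₂:
  k=0: a=12, p=12, q=1
  k=1: a=3, p=37, q=3
  k=2: a=3, p=123, q=10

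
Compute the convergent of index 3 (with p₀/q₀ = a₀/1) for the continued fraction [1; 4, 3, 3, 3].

Using pₖ = aₖpₖ₋₁ + pₖ₋₂, qₖ = aₖqₖ₋₁ + qₖ₋₂ (with p₋₁=1, p₋₂=0, q₋₁=0, q₋₂=1):
  k=0: a=1, p=1, q=1
  k=1: a=4, p=5, q=4
  k=2: a=3, p=16, q=13
  k=3: a=3, p=53, q=43

53/43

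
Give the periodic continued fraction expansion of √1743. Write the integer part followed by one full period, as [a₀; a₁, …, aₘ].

a₀ = ⌊√1743⌋ = 41.
With m₀=0, d₀=1 and mₖ₊₁ = dₖaₖ − mₖ, dₖ₊₁ = (n − mₖ₊₁²)/dₖ, aₖ₊₁ = ⌊(a₀+mₖ₊₁)/dₖ₊₁⌋:
  k=1: m=41, d=62, a=1
  k=2: m=21, d=21, a=2
  k=3: m=21, d=62, a=1
  k=4: m=41, d=1, a=82
d=1 and a=2a₀=82 at k=4, so the next step gives (m, d) = (41, 62) again — its k=1 value — and the period has length 4.

[41; 1, 2, 1, 82]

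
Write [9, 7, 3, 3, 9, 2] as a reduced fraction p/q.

13075/1431

Using pₖ = aₖpₖ₋₁ + pₖ₋₂ and qₖ = aₖqₖ₋₁ + qₖ₋₂:
  k=0: a=9, p=9, q=1
  k=1: a=7, p=64, q=7
  k=2: a=3, p=201, q=22
  k=3: a=3, p=667, q=73
  k=4: a=9, p=6204, q=679
  k=5: a=2, p=13075, q=1431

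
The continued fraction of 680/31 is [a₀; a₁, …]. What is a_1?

680 = 21·31 + 29   →  a_0 = 21
31 = 1·29 + 2   →  a_1 = 1

1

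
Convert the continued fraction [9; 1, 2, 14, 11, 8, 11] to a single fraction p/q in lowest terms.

Fold from the inside: start with 11/1.
  8 + 1/11 = 89/11
  11 + 11/89 = 990/89
  14 + 89/990 = 13949/990
  2 + 990/13949 = 28888/13949
  1 + 13949/28888 = 42837/28888
  9 + 28888/42837 = 414421/42837

414421/42837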